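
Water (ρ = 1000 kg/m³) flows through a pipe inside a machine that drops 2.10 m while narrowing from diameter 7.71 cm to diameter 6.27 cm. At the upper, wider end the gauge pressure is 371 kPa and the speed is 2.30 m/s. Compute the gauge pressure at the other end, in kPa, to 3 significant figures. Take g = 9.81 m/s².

P₂ = 388 kPa

Mass conservation (A₁v₁ = A₂v₂) gives v₂ = 2.30 × 46.7/30.9 = 3.48 m/s.
Applying Bernoulli between the two ends and solving for P₂: P₂ = P₁ + ½ρ(v₁² − v₂²) − ρgΔh.
P₂ = 371000 + ½·1000·(2.30² − 3.48²) − 1000·9.81·(−2.10) = 371000 + (-3400) − (-20600) = 388000 Pa.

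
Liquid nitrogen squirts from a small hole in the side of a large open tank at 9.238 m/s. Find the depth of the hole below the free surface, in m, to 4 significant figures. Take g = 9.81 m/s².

h ≈ 4.350 m

Inverting v = √(2gh) gives h = v² / 2g.
h = 9.238²/(2·9.81) = 85.34/19.62 = 4.350 m.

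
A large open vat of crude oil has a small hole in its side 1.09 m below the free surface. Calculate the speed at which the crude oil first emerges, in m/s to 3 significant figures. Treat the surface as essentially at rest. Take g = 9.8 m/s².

With the surface at rest and both surface and jet at atmospheric pressure, Bernoulli gives ρg h = ½ρv², so v = √(2gh) = √(2·9.8·1.09) = 4.62 m/s.

4.62 m/s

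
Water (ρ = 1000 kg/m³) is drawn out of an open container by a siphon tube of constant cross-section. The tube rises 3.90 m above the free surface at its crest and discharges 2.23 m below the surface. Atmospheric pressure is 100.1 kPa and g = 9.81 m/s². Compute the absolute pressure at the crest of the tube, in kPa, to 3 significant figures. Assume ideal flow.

P_top = 40.0 kPa

From the surface to the outlet (both open to atmosphere, surface at rest): v = √(2g·h_out) = √(2·9.81·2.23) = 6.61 m/s.
With constant cross-section the crest speed equals v; applying Bernoulli from the surface up to the crest, P_top = P_atm − ½ρv² − ρg·h_top.
P_top = 100100 − ½·1000·6.61² − 1000·9.81·3.90 = 40000 Pa.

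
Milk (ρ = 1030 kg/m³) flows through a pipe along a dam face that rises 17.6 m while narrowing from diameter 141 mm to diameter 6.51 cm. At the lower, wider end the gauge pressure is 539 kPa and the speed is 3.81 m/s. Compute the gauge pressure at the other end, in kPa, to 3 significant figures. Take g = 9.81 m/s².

The volume flow rate is constant, so v₂ = (A₁/A₂)v₁ = (156/33.3)·3.81 = 17.9 m/s.
Bernoulli: P₁ + ½ρv₁² + ρg h₁ = P₂ + ½ρv₂² + ρg h₂, so P₂ = P₁ + ½ρ(v₁² − v₂²) − ρg(h₂ − h₁).
P₂ = 539000 + ½·1030·(3.81² − 17.9²) − 1030·9.81·(+17.6) = 539000 + (-157000) − (178000) = 204000 Pa.

P₂ = 204 kPa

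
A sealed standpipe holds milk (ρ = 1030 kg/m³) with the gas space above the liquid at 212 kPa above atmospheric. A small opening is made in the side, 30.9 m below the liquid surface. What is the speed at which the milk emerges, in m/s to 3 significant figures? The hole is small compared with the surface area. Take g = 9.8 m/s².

v ≈ 31.9 m/s

Take point 1 at the surface (v₁ ≈ 0) and point 2 at the hole (at atmospheric pressure). Bernoulli: P₁ + ρg h = P_atm + ½ρv₂².
With P₁ − P_atm = 212000 Pa, v₂ = √(2gh + 2ΔP/ρ) = √(2·9.8·30.9 + 2·212000/1030) = 31.9 m/s.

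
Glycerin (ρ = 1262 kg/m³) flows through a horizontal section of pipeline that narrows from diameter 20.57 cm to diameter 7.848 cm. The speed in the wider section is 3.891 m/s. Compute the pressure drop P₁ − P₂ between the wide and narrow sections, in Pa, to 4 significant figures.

The volume flow rate is constant, so v₂ = (A₁/A₂)v₁ = (332.3/48.37)·3.891 = 26.73 m/s.
The pipe is horizontal, so Bernoulli reduces to P₁ + ½ρv₁² = P₂ + ½ρv₂².
P₁ − P₂ = ½·1262·(26.73² − 3.891²) = ½·1262·699.4 = 441300 Pa.

ΔP ≈ 441300 Pa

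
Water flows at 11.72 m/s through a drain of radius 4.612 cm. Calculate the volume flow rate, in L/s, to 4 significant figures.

Q = A·v = 0.006682 m² × 11.72 m/s = 0.07832 m³/s.
Converting: 0.07832 m³/s × 1000 = 78.32 L/s.

78.32 L/s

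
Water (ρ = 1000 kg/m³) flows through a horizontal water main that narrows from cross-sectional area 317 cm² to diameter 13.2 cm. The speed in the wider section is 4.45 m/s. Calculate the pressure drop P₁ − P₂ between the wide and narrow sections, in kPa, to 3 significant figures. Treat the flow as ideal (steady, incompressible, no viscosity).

ΔP = 43.2 kPa

The volume flow rate is constant, so v₂ = (A₁/A₂)v₁ = (317/137)·4.45 = 10.3 m/s.
Bernoulli (h₁ = h₂): P₁ − P₂ = ½ρ(v₂² − v₁²).
P₁ − P₂ = ½·1000·(10.3² − 4.45²) = ½·1000·86.5 = 43200 Pa.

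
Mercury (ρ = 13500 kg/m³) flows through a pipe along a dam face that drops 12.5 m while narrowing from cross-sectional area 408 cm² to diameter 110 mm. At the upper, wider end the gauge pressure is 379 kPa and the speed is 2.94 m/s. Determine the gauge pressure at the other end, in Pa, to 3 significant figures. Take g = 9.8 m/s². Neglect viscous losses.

By continuity, v₂ = v₁·A₁/A₂ = 2.94·(408/95.0) = 12.6 m/s.
Applying Bernoulli between the two ends and solving for P₂: P₂ = P₁ + ½ρ(v₁² − v₂²) − ρgΔh.
P₂ = 379000 + ½·13500·(2.94² − 12.6²) − 13500·9.8·(−12.5) = 379000 + (-1020000) − (-1650000) = 1020000 Pa.

P₂ ≈ 1020000 Pa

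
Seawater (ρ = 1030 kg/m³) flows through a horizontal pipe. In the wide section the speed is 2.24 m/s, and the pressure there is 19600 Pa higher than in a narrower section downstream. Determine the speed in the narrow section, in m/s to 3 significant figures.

With h₁ = h₂, rearranging Bernoulli gives v₂ = √(v₁² + 2ΔP/ρ).
v₂ = √(2.24² + 2·19600/1030) = √(5.02 + 38.1) = 6.56 m/s.

v₂ ≈ 6.56 m/s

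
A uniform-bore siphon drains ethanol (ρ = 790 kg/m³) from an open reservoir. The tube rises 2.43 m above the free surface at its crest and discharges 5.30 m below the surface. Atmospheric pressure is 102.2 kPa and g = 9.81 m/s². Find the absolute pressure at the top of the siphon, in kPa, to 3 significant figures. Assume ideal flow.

Bernoulli surface→outlet gives ½v² = g·h_out, so v = √(2·9.81·5.30) = 10.2 m/s.
Continuity keeps v the same throughout the tube; from surface to crest, P_atm + 0 = P_top + ½ρv² + ρg·h_top.
P_top = 102200 − ½·790·10.2² − 790·9.81·2.43 = 42300 Pa.

P_top ≈ 42.3 kPa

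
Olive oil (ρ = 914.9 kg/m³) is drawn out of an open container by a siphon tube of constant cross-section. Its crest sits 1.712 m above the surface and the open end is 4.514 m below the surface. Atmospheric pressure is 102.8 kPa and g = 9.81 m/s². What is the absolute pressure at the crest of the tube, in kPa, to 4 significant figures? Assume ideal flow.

From the surface to the outlet (both open to atmosphere, surface at rest): v = √(2g·h_out) = √(2·9.81·4.514) = 9.411 m/s.
With constant cross-section the crest speed equals v; applying Bernoulli from the surface up to the crest, P_top = P_atm − ½ρv² − ρg·h_top.
P_top = 102800 − ½·914.9·9.411² − 914.9·9.81·1.712 = 46920 Pa.

P_top ≈ 46.92 kPa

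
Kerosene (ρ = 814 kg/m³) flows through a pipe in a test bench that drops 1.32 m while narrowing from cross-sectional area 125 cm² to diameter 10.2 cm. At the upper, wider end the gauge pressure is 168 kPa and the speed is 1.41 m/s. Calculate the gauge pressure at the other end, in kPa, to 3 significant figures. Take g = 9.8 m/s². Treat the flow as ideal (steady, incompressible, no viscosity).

By continuity, v₂ = v₁·A₁/A₂ = 1.41·(125/81.7) = 2.16 m/s.
Applying Bernoulli between the two ends and solving for P₂: P₂ = P₁ + ½ρ(v₁² − v₂²) − ρgΔh.
P₂ = 168000 + ½·814·(1.41² − 2.16²) − 814·9.8·(−1.32) = 168000 + (-1080) − (-10500) = 177000 Pa.

P₂ ≈ 177 kPa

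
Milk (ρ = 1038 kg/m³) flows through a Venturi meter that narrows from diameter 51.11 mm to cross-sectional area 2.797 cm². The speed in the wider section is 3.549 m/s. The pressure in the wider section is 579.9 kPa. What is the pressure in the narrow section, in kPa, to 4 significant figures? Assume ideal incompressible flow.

P₂ ≈ 234.7 kPa

The volume flow rate is constant, so v₂ = (A₁/A₂)v₁ = (20.52/2.797)·3.549 = 26.03 m/s.
Along the horizontal streamline, P + ½ρv² is constant.
P₂ = P₁ − ½ρ(v₂² − v₁²) = 579900 − ½·1038·(26.03² − 3.549²) = 579900 − 345200 = 234700 Pa.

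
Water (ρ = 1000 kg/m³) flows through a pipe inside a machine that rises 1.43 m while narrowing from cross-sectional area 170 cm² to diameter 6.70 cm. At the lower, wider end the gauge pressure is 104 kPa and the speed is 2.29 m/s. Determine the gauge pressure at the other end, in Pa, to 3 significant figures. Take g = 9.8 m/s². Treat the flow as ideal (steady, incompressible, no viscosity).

The volume flow rate is constant, so v₂ = (A₁/A₂)v₁ = (170/35.3)·2.29 = 11.0 m/s.
Energy conservation along the streamline gives P₂ = P₁ − ½ρ(v₂² − v₁²) − ρg(h₂ − h₁).
P₂ = 104000 + ½·1000·(2.29² − 11.0²) − 1000·9.8·(+1.43) = 104000 + (-58300) − (14000) = 31600 Pa.

P₂ ≈ 31600 Pa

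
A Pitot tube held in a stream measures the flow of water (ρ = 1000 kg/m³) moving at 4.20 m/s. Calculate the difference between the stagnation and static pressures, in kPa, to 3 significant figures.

ΔP ≈ 8.82 kPa

The dynamic pressure equals the rise in static pressure at the stagnation point: ΔP = ½ρv².
ΔP = ½·1000·4.20² = 8820 Pa.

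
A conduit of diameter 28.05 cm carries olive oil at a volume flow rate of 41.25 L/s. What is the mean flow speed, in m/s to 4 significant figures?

Q = 41.25 L/s = 0.04125 m³/s.
v = Q/A = 0.04125 / 0.06180 = 0.6675 m/s.

0.6675 m/s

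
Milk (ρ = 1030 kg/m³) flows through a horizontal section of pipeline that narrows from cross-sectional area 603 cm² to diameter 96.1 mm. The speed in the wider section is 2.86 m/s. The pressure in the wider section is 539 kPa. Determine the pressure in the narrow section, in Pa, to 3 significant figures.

P₂ = 252000 Pa

Mass conservation (A₁v₁ = A₂v₂) gives v₂ = 2.86 × 603/72.5 = 23.8 m/s.
The pipe is horizontal, so Bernoulli reduces to P₁ + ½ρv₁² = P₂ + ½ρv₂².
P₂ = P₁ − ½ρ(v₂² − v₁²) = 539000 − ½·1030·(23.8² − 2.86²) = 539000 − 287000 = 252000 Pa.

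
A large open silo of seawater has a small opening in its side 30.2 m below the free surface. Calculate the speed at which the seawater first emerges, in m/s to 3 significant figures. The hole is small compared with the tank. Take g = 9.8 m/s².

With the surface at rest and both surface and jet at atmospheric pressure, Bernoulli gives ρg h = ½ρv², so v = √(2gh) = √(2·9.8·30.2) = 24.3 m/s.

v = 24.3 m/s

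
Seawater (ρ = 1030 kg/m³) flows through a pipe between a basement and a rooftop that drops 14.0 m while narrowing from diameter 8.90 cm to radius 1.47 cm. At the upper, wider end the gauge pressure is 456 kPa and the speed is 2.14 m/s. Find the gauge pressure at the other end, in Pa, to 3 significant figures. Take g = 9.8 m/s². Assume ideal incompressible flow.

402000 Pa

Mass conservation (A₁v₁ = A₂v₂) gives v₂ = 2.14 × 62.2/6.79 = 19.6 m/s.
Energy conservation along the streamline gives P₂ = P₁ − ½ρ(v₂² − v₁²) − ρg(h₂ − h₁).
P₂ = 456000 + ½·1030·(2.14² − 19.6²) − 1030·9.8·(−14.0) = 456000 + (-196000) − (-141000) = 402000 Pa.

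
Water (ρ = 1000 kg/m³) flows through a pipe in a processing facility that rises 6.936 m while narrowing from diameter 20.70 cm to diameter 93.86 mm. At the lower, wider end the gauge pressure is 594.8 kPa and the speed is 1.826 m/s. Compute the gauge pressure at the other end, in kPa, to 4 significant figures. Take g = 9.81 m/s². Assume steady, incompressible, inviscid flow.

489.0 kPa

Continuity gives A₁v₁ = A₂v₂, so v₂ = (336.5 cm²)/(69.19 cm²) × 1.826 m/s = 8.881 m/s.
Bernoulli: P₁ + ½ρv₁² + ρg h₁ = P₂ + ½ρv₂² + ρg h₂, so P₂ = P₁ + ½ρ(v₁² − v₂²) − ρg(h₂ − h₁).
P₂ = 594800 + ½·1000·(1.826² − 8.881²) − 1000·9.81·(+6.936) = 594800 + (-37770) − (68040) = 489000 Pa.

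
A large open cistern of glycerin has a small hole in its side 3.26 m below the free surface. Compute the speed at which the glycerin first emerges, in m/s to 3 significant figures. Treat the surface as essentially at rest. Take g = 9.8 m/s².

The surface is effectively still and both ends are open, so ½v² = gh and v = √(2·9.8·3.26) = 7.99 m/s.

v = 7.99 m/s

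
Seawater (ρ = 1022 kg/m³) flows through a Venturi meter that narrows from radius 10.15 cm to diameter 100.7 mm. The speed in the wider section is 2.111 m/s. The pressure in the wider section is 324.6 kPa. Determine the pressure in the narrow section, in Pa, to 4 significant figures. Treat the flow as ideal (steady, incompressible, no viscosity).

Continuity gives A₁v₁ = A₂v₂, so v₂ = (323.7 cm²)/(79.64 cm²) × 2.111 m/s = 8.579 m/s.
Along the horizontal streamline, P + ½ρv² is constant.
P₂ = P₁ − ½ρ(v₂² − v₁²) = 324600 − ½·1022·(8.579² − 2.111²) = 324600 − 35330 = 289300 Pa.

P₂ = 289300 Pa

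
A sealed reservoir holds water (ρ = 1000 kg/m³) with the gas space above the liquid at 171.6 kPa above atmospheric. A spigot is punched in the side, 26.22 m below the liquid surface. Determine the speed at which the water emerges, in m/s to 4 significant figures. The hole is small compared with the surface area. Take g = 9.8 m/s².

v ≈ 29.28 m/s

Take point 1 at the surface (v₁ ≈ 0) and point 2 at the hole (at atmospheric pressure). Bernoulli: P₁ + ρg h = P_atm + ½ρv₂².
With P₁ − P_atm = 171600 Pa, v₂ = √(2gh + 2ΔP/ρ) = √(2·9.8·26.22 + 2·171600/1000) = 29.28 m/s.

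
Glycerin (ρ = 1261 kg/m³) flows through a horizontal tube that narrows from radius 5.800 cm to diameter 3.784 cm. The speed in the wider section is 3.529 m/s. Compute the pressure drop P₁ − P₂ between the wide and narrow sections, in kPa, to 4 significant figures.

Continuity gives A₁v₁ = A₂v₂, so v₂ = (105.7 cm²)/(11.25 cm²) × 3.529 m/s = 33.16 m/s.
Along the horizontal streamline, P + ½ρv² is constant.
P₁ − P₂ = ½·1261·(33.16² − 3.529²) = ½·1261·1087 = 685600 Pa.

685.6 kPa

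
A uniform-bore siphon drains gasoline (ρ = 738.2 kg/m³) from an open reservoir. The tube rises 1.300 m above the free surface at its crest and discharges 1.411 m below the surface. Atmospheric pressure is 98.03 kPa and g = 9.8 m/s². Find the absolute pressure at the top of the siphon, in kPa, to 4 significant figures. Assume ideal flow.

From the surface to the outlet (both open to atmosphere, surface at rest): v = √(2g·h_out) = √(2·9.8·1.411) = 5.259 m/s.
The bore is uniform, so the speed at the crest is the same v. Bernoulli surface→crest: P_atm = P_top + ½ρv² + ρg·h_top.
P_top = 98030 − ½·738.2·5.259² − 738.2·9.8·1.300 = 78420 Pa.

P_top ≈ 78.42 kPa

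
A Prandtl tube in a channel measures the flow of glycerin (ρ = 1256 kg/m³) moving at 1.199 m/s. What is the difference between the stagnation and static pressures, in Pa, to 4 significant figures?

ΔP = 902.8 Pa

At the stagnation point the flow is brought to rest, so Bernoulli gives P_stag − P_static = ½ρv².
ΔP = ½·1256·1.199² = 902.8 Pa.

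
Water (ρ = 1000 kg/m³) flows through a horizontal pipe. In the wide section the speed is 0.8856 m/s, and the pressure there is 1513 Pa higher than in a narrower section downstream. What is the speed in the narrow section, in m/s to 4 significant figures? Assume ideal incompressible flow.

Along the level pipe P + ½ρv² is conserved, hence v₂² = v₁² + 2(P₁ − P₂)/ρ.
v₂ = √(0.8856² + 2·1513/1000) = √(0.7843 + 3.026) = 1.952 m/s.

1.952 m/s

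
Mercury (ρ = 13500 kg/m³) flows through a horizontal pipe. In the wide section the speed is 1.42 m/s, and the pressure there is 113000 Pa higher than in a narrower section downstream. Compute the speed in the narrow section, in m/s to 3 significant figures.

Horizontal Bernoulli: P₁ + ½ρv₁² = P₂ + ½ρv₂², so v₂² = v₁² + 2(P₁ − P₂)/ρ.
v₂ = √(1.42² + 2·113000/13500) = √(2.02 + 16.7) = 4.33 m/s.

v₂ ≈ 4.33 m/s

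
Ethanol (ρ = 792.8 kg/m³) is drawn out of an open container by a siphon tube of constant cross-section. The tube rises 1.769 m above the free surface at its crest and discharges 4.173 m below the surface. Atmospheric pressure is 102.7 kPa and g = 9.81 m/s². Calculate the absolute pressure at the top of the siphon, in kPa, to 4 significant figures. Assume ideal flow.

P_top = 56.49 kPa

Bernoulli surface→outlet gives ½v² = g·h_out, so v = √(2·9.81·4.173) = 9.048 m/s.
With constant cross-section the crest speed equals v; applying Bernoulli from the surface up to the crest, P_top = P_atm − ½ρv² − ρg·h_top.
P_top = 102700 − ½·792.8·9.048² − 792.8·9.81·1.769 = 56490 Pa.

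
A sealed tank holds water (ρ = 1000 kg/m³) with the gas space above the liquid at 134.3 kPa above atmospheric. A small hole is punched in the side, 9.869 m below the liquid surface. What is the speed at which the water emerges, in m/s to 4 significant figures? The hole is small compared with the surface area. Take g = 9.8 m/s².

Take point 1 at the surface (v₁ ≈ 0) and point 2 at the hole (at atmospheric pressure). Bernoulli: P₁ + ρg h = P_atm + ½ρv₂².
With P₁ − P_atm = 134300 Pa, v₂ = √(2gh + 2ΔP/ρ) = √(2·9.8·9.869 + 2·134300/1000) = 21.49 m/s.

v ≈ 21.49 m/s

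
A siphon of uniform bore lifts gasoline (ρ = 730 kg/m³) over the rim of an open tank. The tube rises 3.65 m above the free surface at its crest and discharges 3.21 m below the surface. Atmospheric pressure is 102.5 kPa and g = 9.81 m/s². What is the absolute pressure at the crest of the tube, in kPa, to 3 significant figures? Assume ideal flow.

The outlet speed comes from Torricelli: v = √(2g·3.21) = 7.94 m/s.
With constant cross-section the crest speed equals v; applying Bernoulli from the surface up to the crest, P_top = P_atm − ½ρv² − ρg·h_top.
P_top = 102500 − ½·730·7.94² − 730·9.81·3.65 = 53400 Pa.

P_top = 53.4 kPa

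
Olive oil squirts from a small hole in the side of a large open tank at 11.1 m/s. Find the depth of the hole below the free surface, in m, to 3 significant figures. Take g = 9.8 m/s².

Torricelli: v = √(2gh), so h = v²/(2g).
h = 11.1²/(2·9.8) = 123/19.60 = 6.29 m.

h = 6.29 m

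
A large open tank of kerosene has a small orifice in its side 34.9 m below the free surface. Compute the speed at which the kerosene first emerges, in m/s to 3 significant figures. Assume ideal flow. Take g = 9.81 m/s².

v ≈ 26.2 m/s

The surface is effectively still and both ends are open, so ½v² = gh and v = √(2·9.81·34.9) = 26.2 m/s.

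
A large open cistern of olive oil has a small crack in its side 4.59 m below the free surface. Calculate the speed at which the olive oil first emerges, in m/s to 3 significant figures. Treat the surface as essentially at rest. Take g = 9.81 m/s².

v ≈ 9.49 m/s

Bernoulli from surface to hole (P equal, v_surface ≈ 0): v = √(2gh) = √(2×9.81×4.59) = 9.49 m/s.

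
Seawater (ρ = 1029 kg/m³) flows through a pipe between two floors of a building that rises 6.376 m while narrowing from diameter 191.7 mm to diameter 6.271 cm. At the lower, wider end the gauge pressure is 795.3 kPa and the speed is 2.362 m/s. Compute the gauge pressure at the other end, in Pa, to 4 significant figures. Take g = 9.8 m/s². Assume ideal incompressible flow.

P₂ ≈ 483200 Pa

Continuity gives A₁v₁ = A₂v₂, so v₂ = (288.6 cm²)/(30.89 cm²) × 2.362 m/s = 22.07 m/s.
Applying Bernoulli between the two ends and solving for P₂: P₂ = P₁ + ½ρ(v₁² − v₂²) − ρgΔh.
P₂ = 795300 + ½·1029·(2.362² − 22.07²) − 1029·9.8·(+6.376) = 795300 + (-247800) − (64300) = 483200 Pa.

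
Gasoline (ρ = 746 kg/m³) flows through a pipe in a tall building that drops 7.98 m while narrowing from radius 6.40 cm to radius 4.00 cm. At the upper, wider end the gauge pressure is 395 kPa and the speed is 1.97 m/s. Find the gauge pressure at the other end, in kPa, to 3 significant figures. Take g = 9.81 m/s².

By continuity, v₂ = v₁·A₁/A₂ = 1.97·(129/50.3) = 5.04 m/s.
Energy conservation along the streamline gives P₂ = P₁ − ½ρ(v₂² − v₁²) − ρg(h₂ − h₁).
P₂ = 395000 + ½·746·(1.97² − 5.04²) − 746·9.81·(−7.98) = 395000 + (-8040) − (-58400) = 445000 Pa.

445 kPa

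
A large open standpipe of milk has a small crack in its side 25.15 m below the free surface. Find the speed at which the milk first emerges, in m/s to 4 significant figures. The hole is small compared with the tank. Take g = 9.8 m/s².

The surface is effectively still and both ends are open, so ½v² = gh and v = √(2·9.8·25.15) = 22.20 m/s.

v ≈ 22.20 m/s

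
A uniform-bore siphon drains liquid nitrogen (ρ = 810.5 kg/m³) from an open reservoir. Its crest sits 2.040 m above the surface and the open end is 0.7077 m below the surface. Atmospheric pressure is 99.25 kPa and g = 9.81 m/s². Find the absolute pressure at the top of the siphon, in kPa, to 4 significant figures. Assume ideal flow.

The outlet speed comes from Torricelli: v = √(2g·0.7077) = 3.726 m/s.
With constant cross-section the crest speed equals v; applying Bernoulli from the surface up to the crest, P_top = P_atm − ½ρv² − ρg·h_top.
P_top = 99250 − ½·810.5·3.726² − 810.5·9.81·2.040 = 77400 Pa.

P_top ≈ 77.40 kPa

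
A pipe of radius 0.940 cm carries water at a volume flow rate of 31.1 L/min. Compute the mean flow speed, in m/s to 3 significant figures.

Q = 31.1 L/min = 0.000518 m³/s.
v = Q/A = 0.000518 / 0.000278 = 1.87 m/s.

1.87 m/s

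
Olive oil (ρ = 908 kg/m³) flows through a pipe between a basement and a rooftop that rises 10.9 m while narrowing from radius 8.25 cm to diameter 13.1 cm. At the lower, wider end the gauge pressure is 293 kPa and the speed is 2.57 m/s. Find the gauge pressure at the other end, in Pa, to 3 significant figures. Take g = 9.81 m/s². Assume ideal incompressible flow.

P₂ ≈ 191000 Pa

The volume flow rate is constant, so v₂ = (A₁/A₂)v₁ = (214/135)·2.57 = 4.08 m/s.
Bernoulli: P₁ + ½ρv₁² + ρg h₁ = P₂ + ½ρv₂² + ρg h₂, so P₂ = P₁ + ½ρ(v₁² − v₂²) − ρg(h₂ − h₁).
P₂ = 293000 + ½·908·(2.57² − 4.08²) − 908·9.81·(+10.9) = 293000 + (-4550) − (97100) = 191000 Pa.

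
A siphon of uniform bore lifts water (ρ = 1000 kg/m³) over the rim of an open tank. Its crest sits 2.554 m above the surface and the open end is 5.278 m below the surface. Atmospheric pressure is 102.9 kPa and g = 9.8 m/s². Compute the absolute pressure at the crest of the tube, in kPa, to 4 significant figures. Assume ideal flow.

From the surface to the outlet (both open to atmosphere, surface at rest): v = √(2g·h_out) = √(2·9.8·5.278) = 10.17 m/s.
With constant cross-section the crest speed equals v; applying Bernoulli from the surface up to the crest, P_top = P_atm − ½ρv² − ρg·h_top.
P_top = 102900 − ½·1000·10.17² − 1000·9.8·2.554 = 26150 Pa.

26.15 kPa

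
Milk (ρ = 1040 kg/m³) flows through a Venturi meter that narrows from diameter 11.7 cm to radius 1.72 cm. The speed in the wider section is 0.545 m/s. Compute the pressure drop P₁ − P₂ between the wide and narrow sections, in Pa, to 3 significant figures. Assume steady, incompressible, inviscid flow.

Mass conservation (A₁v₁ = A₂v₂) gives v₂ = 0.545 × 108/9.29 = 6.30 m/s.
Along the horizontal streamline, P + ½ρv² is constant.
P₁ − P₂ = ½·1040·(6.30² − 0.545²) = ½·1040·39.4 = 20500 Pa.

ΔP = 20500 Pa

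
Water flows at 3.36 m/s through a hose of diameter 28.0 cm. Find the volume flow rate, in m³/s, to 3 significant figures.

Q = 0.207 m³/s

Q = A·v = 0.0616 m² × 3.36 m/s = 0.207 m³/s.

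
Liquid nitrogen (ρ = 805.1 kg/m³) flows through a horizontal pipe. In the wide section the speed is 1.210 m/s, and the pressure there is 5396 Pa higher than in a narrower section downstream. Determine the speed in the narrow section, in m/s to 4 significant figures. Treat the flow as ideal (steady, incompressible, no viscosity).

With h₁ = h₂, rearranging Bernoulli gives v₂ = √(v₁² + 2ΔP/ρ).
v₂ = √(1.210² + 2·5396/805.1) = √(1.464 + 13.40) = 3.856 m/s.

v₂ ≈ 3.856 m/s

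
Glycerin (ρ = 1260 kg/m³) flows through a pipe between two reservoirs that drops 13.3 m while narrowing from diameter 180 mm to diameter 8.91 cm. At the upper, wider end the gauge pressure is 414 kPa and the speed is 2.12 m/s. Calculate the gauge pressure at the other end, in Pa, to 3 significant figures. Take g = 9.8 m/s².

P₂ = 534000 Pa

The volume flow rate is constant, so v₂ = (A₁/A₂)v₁ = (254/62.4)·2.12 = 8.65 m/s.
Applying Bernoulli between the two ends and solving for P₂: P₂ = P₁ + ½ρ(v₁² − v₂²) − ρgΔh.
P₂ = 414000 + ½·1260·(2.12² − 8.65²) − 1260·9.8·(−13.3) = 414000 + (-44300) − (-164000) = 534000 Pa.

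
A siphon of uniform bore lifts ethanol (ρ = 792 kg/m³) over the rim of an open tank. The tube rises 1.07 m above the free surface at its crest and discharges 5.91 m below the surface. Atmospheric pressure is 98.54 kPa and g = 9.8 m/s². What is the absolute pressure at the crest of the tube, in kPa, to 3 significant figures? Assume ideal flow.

P_top ≈ 44.4 kPa

The outlet speed comes from Torricelli: v = √(2g·5.91) = 10.8 m/s.
The bore is uniform, so the speed at the crest is the same v. Bernoulli surface→crest: P_atm = P_top + ½ρv² + ρg·h_top.
P_top = 98540 − ½·792·10.8² − 792·9.8·1.07 = 44400 Pa.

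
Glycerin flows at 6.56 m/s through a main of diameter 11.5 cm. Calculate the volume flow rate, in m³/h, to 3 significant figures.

Q ≈ 245 m³/h

Q = A·v = 0.0104 m² × 6.56 m/s = 0.0681 m³/s.
Converting: 0.0681 m³/s × 3600 = 245 m³/h.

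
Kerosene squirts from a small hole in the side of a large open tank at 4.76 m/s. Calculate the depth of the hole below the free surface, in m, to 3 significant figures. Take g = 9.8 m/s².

Inverting v = √(2gh) gives h = v² / 2g.
h = 4.76²/(2·9.8) = 22.7/19.60 = 1.16 m.

h ≈ 1.16 m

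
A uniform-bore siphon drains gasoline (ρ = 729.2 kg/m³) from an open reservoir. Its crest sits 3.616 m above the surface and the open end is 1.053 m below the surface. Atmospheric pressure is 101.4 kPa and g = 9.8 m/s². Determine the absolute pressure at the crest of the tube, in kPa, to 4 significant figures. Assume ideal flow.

From the surface to the outlet (both open to atmosphere, surface at rest): v = √(2g·h_out) = √(2·9.8·1.053) = 4.543 m/s.
The bore is uniform, so the speed at the crest is the same v. Bernoulli surface→crest: P_atm = P_top + ½ρv² + ρg·h_top.
P_top = 101400 − ½·729.2·4.543² − 729.2·9.8·3.616 = 68030 Pa.

P_top ≈ 68.03 kPa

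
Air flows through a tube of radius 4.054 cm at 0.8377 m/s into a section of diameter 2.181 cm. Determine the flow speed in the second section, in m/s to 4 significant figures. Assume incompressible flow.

Mass conservation (A₁v₁ = A₂v₂) gives v₂ = 0.8377 × 51.63/3.736 = 11.58 m/s.

11.58 m/s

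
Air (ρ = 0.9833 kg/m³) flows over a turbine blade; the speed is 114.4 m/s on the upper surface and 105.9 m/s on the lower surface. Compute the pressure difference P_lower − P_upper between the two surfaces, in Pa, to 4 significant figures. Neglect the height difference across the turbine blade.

The pressure is lower where the speed is higher: ΔP = ½ρ(v_up² − v_low²).
ΔP = ½·0.9833·(114.4² − 105.9²) = 920.6 Pa.

ΔP = 920.6 Pa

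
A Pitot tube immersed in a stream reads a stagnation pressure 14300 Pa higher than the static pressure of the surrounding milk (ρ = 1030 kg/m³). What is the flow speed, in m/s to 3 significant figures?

Bernoulli between the free stream and the stagnation point: ½ρv² = P_stag − P_static.
v = √(2ΔP/ρ) = √(2·14300/1030) = 5.27 m/s.

v = 5.27 m/s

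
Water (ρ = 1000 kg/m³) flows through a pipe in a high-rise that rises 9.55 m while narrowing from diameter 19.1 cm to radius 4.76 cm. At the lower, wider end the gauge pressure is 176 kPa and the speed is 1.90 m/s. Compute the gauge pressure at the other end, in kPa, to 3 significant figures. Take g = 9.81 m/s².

54.9 kPa

Continuity gives A₁v₁ = A₂v₂, so v₂ = (287 cm²)/(71.2 cm²) × 1.90 m/s = 7.65 m/s.
Bernoulli: P₁ + ½ρv₁² + ρg h₁ = P₂ + ½ρv₂² + ρg h₂, so P₂ = P₁ + ½ρ(v₁² − v₂²) − ρg(h₂ − h₁).
P₂ = 176000 + ½·1000·(1.90² − 7.65²) − 1000·9.81·(+9.55) = 176000 + (-27400) − (93700) = 54900 Pa.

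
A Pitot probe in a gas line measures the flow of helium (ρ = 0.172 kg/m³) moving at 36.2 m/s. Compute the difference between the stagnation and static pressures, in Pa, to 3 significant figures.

ΔP ≈ 113 Pa

At the stagnation point the flow is brought to rest, so Bernoulli gives P_stag − P_static = ½ρv².
ΔP = ½·0.172·36.2² = 113 Pa.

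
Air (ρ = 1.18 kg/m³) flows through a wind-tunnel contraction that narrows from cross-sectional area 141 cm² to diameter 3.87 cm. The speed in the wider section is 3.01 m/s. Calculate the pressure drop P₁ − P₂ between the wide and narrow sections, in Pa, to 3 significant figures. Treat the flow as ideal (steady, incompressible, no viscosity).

Continuity gives A₁v₁ = A₂v₂, so v₂ = (141 cm²)/(11.8 cm²) × 3.01 m/s = 36.1 m/s.
The pipe is horizontal, so Bernoulli reduces to P₁ + ½ρv₁² = P₂ + ½ρv₂².
P₁ − P₂ = ½·1.18·(36.1² − 3.01²) = ½·1.18·1290 = 763 Pa.

ΔP = 763 Pa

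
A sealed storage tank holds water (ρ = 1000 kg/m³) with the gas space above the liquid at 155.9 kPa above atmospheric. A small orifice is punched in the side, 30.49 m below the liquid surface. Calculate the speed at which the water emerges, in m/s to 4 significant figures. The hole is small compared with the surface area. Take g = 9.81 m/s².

Take point 1 at the surface (v₁ ≈ 0) and point 2 at the hole (at atmospheric pressure). Bernoulli: P₁ + ρg h = P_atm + ½ρv₂².
With P₁ − P_atm = 155900 Pa, v₂ = √(2gh + 2ΔP/ρ) = √(2·9.81·30.49 + 2·155900/1000) = 30.17 m/s.

v ≈ 30.17 m/s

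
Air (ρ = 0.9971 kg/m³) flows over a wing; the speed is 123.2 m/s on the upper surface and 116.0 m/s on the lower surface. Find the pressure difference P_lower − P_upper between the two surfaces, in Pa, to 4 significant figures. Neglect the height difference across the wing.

With negligible Δh, P + ½ρv² is constant, so P_low − P_up = ½ρ(v_up² − v_low²).
ΔP = ½·0.9971·(123.2² − 116.0²) = 858.6 Pa.

ΔP ≈ 858.6 Pa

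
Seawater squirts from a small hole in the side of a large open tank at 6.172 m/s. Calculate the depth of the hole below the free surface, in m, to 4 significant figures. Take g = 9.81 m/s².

Torricelli: v = √(2gh), so h = v²/(2g).
h = 6.172²/(2·9.81) = 38.09/19.62 = 1.942 m.

h = 1.942 m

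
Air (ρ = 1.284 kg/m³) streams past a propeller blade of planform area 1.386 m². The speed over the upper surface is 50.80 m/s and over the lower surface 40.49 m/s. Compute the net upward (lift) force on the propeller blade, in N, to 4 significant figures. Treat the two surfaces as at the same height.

F ≈ 837.5 N

From P + ½ρv² = const at equal height, P_low − P_up = ½ρ(v_up² − v_low²).
ΔP = ½·1.284·(50.80² − 40.49²) = 604.3 Pa.
Lift = ΔP · A = 604.3 × 1.386 = 837.5 N.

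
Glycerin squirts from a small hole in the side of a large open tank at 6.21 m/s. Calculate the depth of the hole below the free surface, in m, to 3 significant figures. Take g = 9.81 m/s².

h = 1.97 m

For a small hole in a large open tank, ½v² = gh, giving h = v²/(2g).
h = 6.21²/(2·9.81) = 38.6/19.62 = 1.97 m.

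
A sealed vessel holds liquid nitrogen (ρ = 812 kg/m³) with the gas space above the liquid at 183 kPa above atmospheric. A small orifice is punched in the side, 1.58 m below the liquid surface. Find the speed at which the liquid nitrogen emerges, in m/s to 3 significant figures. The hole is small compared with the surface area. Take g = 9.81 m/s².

v = 21.9 m/s

Take point 1 at the surface (v₁ ≈ 0) and point 2 at the hole (at atmospheric pressure). Bernoulli: P₁ + ρg h = P_atm + ½ρv₂².
With P₁ − P_atm = 183000 Pa, v₂ = √(2gh + 2ΔP/ρ) = √(2·9.81·1.58 + 2·183000/812) = 21.9 m/s.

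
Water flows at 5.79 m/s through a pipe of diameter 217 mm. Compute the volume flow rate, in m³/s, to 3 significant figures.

Q = A·v = 0.0370 m² × 5.79 m/s = 0.214 m³/s.

0.214 m³/s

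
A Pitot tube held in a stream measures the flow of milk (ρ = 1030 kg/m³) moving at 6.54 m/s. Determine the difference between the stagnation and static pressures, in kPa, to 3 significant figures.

ΔP ≈ 22.0 kPa

The dynamic pressure equals the rise in static pressure at the stagnation point: ΔP = ½ρv².
ΔP = ½·1030·6.54² = 22000 Pa.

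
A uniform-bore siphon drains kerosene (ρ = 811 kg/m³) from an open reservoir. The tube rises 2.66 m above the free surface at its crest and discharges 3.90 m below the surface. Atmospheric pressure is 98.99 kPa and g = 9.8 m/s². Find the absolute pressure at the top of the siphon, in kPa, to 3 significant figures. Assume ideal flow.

Bernoulli surface→outlet gives ½v² = g·h_out, so v = √(2·9.8·3.90) = 8.74 m/s.
Continuity keeps v the same throughout the tube; from surface to crest, P_atm + 0 = P_top + ½ρv² + ρg·h_top.
P_top = 98990 − ½·811·8.74² − 811·9.8·2.66 = 46900 Pa.

P_top ≈ 46.9 kPa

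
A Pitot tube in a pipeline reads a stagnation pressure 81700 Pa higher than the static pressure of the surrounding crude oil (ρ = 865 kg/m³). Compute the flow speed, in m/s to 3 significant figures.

13.7 m/s

The dynamic pressure equals the rise in static pressure at the stagnation point: ΔP = ½ρv².
v = √(2ΔP/ρ) = √(2·81700/865) = 13.7 m/s.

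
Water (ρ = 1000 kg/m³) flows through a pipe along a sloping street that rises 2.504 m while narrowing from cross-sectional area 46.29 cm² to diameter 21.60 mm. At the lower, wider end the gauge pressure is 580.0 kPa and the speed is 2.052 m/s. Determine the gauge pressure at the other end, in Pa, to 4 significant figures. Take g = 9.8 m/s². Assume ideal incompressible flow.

221600 Pa

Mass conservation (A₁v₁ = A₂v₂) gives v₂ = 2.052 × 46.29/3.664 = 25.92 m/s.
Energy conservation along the streamline gives P₂ = P₁ − ½ρ(v₂² − v₁²) − ρg(h₂ − h₁).
P₂ = 580000 + ½·1000·(2.052² − 25.92²) − 1000·9.8·(+2.504) = 580000 + (-333900) − (24540) = 221600 Pa.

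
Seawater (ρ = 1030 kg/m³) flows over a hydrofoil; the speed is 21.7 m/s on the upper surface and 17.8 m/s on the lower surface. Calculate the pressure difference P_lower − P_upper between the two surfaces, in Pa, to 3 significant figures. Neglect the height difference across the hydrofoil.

Bernoulli (same height): P_lower − P_upper = ½ρ(v_upper² − v_lower²).
ΔP = ½·1030·(21.7² − 17.8²) = 79300 Pa.

79300 Pa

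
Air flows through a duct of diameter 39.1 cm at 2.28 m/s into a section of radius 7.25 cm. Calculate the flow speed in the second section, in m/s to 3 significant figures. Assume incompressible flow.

v₂ ≈ 16.6 m/s

The volume flow rate is constant, so v₂ = (A₁/A₂)v₁ = (1200/165)·2.28 = 16.6 m/s.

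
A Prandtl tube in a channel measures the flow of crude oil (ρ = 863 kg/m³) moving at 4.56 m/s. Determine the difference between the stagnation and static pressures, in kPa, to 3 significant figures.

8.97 kPa

The dynamic pressure equals the rise in static pressure at the stagnation point: ΔP = ½ρv².
ΔP = ½·863·4.56² = 8970 Pa.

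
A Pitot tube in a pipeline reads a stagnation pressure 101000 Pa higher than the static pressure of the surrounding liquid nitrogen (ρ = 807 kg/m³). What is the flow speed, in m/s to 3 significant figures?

At the stagnation point the flow is brought to rest, so Bernoulli gives P_stag − P_static = ½ρv².
v = √(2ΔP/ρ) = √(2·101000/807) = 15.8 m/s.

v = 15.8 m/s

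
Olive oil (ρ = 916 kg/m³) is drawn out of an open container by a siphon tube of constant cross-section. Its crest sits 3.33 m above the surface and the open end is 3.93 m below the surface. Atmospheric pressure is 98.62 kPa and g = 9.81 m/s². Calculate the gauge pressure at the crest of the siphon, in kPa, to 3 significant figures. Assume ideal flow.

The outlet speed comes from Torricelli: v = √(2g·3.93) = 8.78 m/s.
The bore is uniform, so the speed at the crest is the same v. Bernoulli surface→crest: P_atm = P_top + ½ρv² + ρg·h_top.
P_top = 98620 − ½·916·8.78² − 916·9.81·3.33 = 33400 Pa. So P_gauge = P_top − P_atm = -65200 Pa.

P_gauge = -65.2 kPa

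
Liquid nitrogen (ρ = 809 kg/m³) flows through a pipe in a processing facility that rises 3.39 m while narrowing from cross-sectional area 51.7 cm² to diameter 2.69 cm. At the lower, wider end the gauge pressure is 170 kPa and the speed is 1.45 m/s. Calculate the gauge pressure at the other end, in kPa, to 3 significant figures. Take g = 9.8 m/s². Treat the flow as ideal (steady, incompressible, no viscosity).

By continuity, v₂ = v₁·A₁/A₂ = 1.45·(51.7/5.68) = 13.2 m/s.
Bernoulli: P₁ + ½ρv₁² + ρg h₁ = P₂ + ½ρv₂² + ρg h₂, so P₂ = P₁ + ½ρ(v₁² − v₂²) − ρg(h₂ − h₁).
P₂ = 170000 + ½·809·(1.45² − 13.2²) − 809·9.8·(+3.39) = 170000 + (-69500) − (26900) = 73600 Pa.

P₂ ≈ 73.6 kPa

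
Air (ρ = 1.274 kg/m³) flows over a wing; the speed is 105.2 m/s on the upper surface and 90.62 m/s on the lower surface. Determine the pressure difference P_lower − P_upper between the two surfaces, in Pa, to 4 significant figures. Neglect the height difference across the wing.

ΔP ≈ 1819 Pa

Bernoulli (same height): P_lower − P_upper = ½ρ(v_upper² − v_lower²).
ΔP = ½·1.274·(105.2² − 90.62²) = 1819 Pa.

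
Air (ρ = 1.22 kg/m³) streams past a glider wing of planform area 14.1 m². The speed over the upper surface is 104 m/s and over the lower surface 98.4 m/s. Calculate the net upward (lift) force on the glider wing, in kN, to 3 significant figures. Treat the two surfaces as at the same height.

F ≈ 9.75 kN

With equal heights on the two surfaces, Bernoulli gives P_lower − P_upper = ½ρ(v_upper² − v_lower²).
ΔP = ½·1.22·(104² − 98.4²) = 691 Pa.
Lift = ΔP · A = 691 × 14.1 = 9750 N.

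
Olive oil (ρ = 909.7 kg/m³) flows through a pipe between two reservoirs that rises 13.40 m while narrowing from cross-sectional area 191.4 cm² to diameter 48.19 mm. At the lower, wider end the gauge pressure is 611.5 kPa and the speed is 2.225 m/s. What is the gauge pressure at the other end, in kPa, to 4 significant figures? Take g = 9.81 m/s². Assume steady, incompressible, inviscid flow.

246.2 kPa

Continuity gives A₁v₁ = A₂v₂, so v₂ = (191.4 cm²)/(18.24 cm²) × 2.225 m/s = 23.35 m/s.
Energy conservation along the streamline gives P₂ = P₁ − ½ρ(v₂² − v₁²) − ρg(h₂ − h₁).
P₂ = 611500 + ½·909.7·(2.225² − 23.35²) − 909.7·9.81·(+13.40) = 611500 + (-245700) − (119600) = 246200 Pa.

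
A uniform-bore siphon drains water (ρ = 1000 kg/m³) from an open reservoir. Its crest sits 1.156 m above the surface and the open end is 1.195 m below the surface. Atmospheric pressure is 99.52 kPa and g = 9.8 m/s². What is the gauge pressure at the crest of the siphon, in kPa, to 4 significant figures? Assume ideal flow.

-23.04 kPa

The outlet speed comes from Torricelli: v = √(2g·1.195) = 4.840 m/s.
With constant cross-section the crest speed equals v; applying Bernoulli from the surface up to the crest, P_top = P_atm − ½ρv² − ρg·h_top.
P_top = 99520 − ½·1000·4.840² − 1000·9.8·1.156 = 76480 Pa. So P_gauge = P_top − P_atm = -23040 Pa.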